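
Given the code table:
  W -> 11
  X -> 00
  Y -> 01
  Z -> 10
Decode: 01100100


Decoding:
01 -> Y
10 -> Z
01 -> Y
00 -> X


Result: YZYX


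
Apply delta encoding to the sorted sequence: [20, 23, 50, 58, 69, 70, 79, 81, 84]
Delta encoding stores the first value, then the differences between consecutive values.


First value: 20
Deltas:
  23 - 20 = 3
  50 - 23 = 27
  58 - 50 = 8
  69 - 58 = 11
  70 - 69 = 1
  79 - 70 = 9
  81 - 79 = 2
  84 - 81 = 3


Delta encoded: [20, 3, 27, 8, 11, 1, 9, 2, 3]


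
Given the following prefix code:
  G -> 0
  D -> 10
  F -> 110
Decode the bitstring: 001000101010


Decoding step by step:
Bits 0 -> G
Bits 0 -> G
Bits 10 -> D
Bits 0 -> G
Bits 0 -> G
Bits 10 -> D
Bits 10 -> D
Bits 10 -> D


Decoded message: GGDGGDDD


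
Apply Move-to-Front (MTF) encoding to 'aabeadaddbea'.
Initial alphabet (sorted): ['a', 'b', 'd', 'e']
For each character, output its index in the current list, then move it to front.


MTF encoding:
'a': index 0 in ['a', 'b', 'd', 'e'] -> ['a', 'b', 'd', 'e']
'a': index 0 in ['a', 'b', 'd', 'e'] -> ['a', 'b', 'd', 'e']
'b': index 1 in ['a', 'b', 'd', 'e'] -> ['b', 'a', 'd', 'e']
'e': index 3 in ['b', 'a', 'd', 'e'] -> ['e', 'b', 'a', 'd']
'a': index 2 in ['e', 'b', 'a', 'd'] -> ['a', 'e', 'b', 'd']
'd': index 3 in ['a', 'e', 'b', 'd'] -> ['d', 'a', 'e', 'b']
'a': index 1 in ['d', 'a', 'e', 'b'] -> ['a', 'd', 'e', 'b']
'd': index 1 in ['a', 'd', 'e', 'b'] -> ['d', 'a', 'e', 'b']
'd': index 0 in ['d', 'a', 'e', 'b'] -> ['d', 'a', 'e', 'b']
'b': index 3 in ['d', 'a', 'e', 'b'] -> ['b', 'd', 'a', 'e']
'e': index 3 in ['b', 'd', 'a', 'e'] -> ['e', 'b', 'd', 'a']
'a': index 3 in ['e', 'b', 'd', 'a'] -> ['a', 'e', 'b', 'd']


Output: [0, 0, 1, 3, 2, 3, 1, 1, 0, 3, 3, 3]


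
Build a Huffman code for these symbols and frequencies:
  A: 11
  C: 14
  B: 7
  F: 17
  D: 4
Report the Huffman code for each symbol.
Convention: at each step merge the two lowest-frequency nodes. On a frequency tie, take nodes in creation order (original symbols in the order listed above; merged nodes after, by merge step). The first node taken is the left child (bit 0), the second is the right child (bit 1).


Huffman tree construction:
Step 1: Merge D(4) + B(7) = 11
Step 2: Merge A(11) + (D+B)(11) = 22
Step 3: Merge C(14) + F(17) = 31
Step 4: Merge (A+(D+B))(22) + (C+F)(31) = 53
Read each symbol's code off the tree from the root (left child = 0, right child = 1).

Codes:
  A: 00 (length 2)
  C: 10 (length 2)
  B: 011 (length 3)
  F: 11 (length 2)
  D: 010 (length 3)
Average code length: 117/53 = 2.2075 bits/symbol


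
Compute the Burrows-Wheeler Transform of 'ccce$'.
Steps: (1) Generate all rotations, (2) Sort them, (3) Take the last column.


Rotations (sorted):
  0: $ccce -> last char: e
  1: ccce$ -> last char: $
  2: cce$c -> last char: c
  3: ce$cc -> last char: c
  4: e$ccc -> last char: c


BWT = e$ccc


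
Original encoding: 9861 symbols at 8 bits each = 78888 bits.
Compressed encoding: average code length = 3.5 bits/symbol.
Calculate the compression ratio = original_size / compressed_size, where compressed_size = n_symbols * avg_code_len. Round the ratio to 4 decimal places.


original_size = n_symbols * orig_bits = 9861 * 8 = 78888 bits
compressed_size = n_symbols * avg_code_len = 9861 * 3.5 = 34513.5 bits
ratio = original_size / compressed_size = 78888 / 34513.5 = 2.2857

Compression ratio = 2.2857


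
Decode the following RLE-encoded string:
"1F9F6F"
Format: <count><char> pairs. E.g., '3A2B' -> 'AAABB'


Expanding each <count><char> pair:
  1F -> 'F'
  9F -> 'FFFFFFFFF'
  6F -> 'FFFFFF'

Decoded = FFFFFFFFFFFFFFFF


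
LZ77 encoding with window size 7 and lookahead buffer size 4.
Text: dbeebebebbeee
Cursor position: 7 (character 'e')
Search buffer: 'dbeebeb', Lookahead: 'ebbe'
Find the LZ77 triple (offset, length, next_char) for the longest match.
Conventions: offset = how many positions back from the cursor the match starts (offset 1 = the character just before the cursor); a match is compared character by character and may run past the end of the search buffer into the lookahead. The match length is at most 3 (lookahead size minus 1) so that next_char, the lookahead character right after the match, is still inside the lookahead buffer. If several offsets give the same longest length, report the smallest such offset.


Try each offset into the search buffer:
  offset=1 (pos 6, char 'b'): match length 0
  offset=2 (pos 5, char 'e'): match length 2
  offset=3 (pos 4, char 'b'): match length 0
  offset=4 (pos 3, char 'e'): match length 2
  offset=5 (pos 2, char 'e'): match length 1
  offset=6 (pos 1, char 'b'): match length 0
  offset=7 (pos 0, char 'd'): match length 0
Longest match has length 2, found at offsets 2, 4; take the smallest, offset 2.
next_char = character at position 7 + 2 = 9 -> 'b'

Best match: offset=2, length=2 (matching 'eb' starting at position 5)
LZ77 triple: (2, 2, 'b')


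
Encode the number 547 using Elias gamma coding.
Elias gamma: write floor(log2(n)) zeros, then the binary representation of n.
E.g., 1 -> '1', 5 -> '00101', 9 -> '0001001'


num_bits = floor(log2(547)) + 1 = 10
leading_zeros = num_bits - 1 = 9
binary(547) = 1000100011

Elias gamma(547) = '000000000' + '1000100011' = 0000000001000100011 (19 bits)


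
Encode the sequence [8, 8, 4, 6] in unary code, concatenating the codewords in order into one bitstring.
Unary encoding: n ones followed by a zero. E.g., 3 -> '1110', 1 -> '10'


Encode each number as n ones followed by a terminating 0:
  8 -> 111111110 (9 bits)
  8 -> 111111110 (9 bits)
  4 -> 11110 (5 bits)
  6 -> 1111110 (7 bits)
Total length = 9 + 9 + 5 + 7 = 30 bits.

Unary([8, 8, 4, 6]) = 111111110111111110111101111110 (30 bits)


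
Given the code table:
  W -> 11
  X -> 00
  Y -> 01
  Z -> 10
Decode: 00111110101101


Decoding:
00 -> X
11 -> W
11 -> W
10 -> Z
10 -> Z
11 -> W
01 -> Y


Result: XWWZZWY


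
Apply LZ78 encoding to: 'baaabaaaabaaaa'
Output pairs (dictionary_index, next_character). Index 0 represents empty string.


LZ78 encoding steps:
Dictionary: {0: ''}
Step 1: w='' (idx 0), next='b' -> output (0, 'b'), add 'b' as idx 1
Step 2: w='' (idx 0), next='a' -> output (0, 'a'), add 'a' as idx 2
Step 3: w='a' (idx 2), next='a' -> output (2, 'a'), add 'aa' as idx 3
Step 4: w='b' (idx 1), next='a' -> output (1, 'a'), add 'ba' as idx 4
Step 5: w='aa' (idx 3), next='a' -> output (3, 'a'), add 'aaa' as idx 5
Step 6: w='ba' (idx 4), next='a' -> output (4, 'a'), add 'baa' as idx 6
Step 7: w='aa' (idx 3), end of input -> output (3, '')


Encoded: [(0, 'b'), (0, 'a'), (2, 'a'), (1, 'a'), (3, 'a'), (4, 'a'), (3, '')]


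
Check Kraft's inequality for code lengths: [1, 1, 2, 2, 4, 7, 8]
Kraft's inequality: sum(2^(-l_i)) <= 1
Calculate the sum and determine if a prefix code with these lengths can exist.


Sum = 2^(-1) + 2^(-1) + 2^(-2) + 2^(-2) + 2^(-4) + 2^(-7) + 2^(-8)
    = 0.5 + 0.5 + 0.25 + 0.25 + 0.0625 + 0.0078125 + 0.00390625
    = 403/256 = 1.57421875
Since 1.57421875 > 1, Kraft's inequality is NOT satisfied.
A prefix code with these lengths CANNOT exist.

Kraft sum = 1.57421875. Not satisfied.


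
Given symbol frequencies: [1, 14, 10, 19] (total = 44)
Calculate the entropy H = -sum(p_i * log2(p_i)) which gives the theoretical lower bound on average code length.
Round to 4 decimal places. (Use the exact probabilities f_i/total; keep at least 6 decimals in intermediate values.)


Per-symbol terms -p_i * log2(p_i) with p_i = f_i/44:
  p = 1/44 = 0.022727: log2(p) = -5.459432, -p*log2(p) = 0.124078
  p = 14/44 = 0.318182: log2(p) = -1.652077, -p*log2(p) = 0.525661
  p = 10/44 = 0.227273: log2(p) = -2.137504, -p*log2(p) = 0.485796
  p = 19/44 = 0.431818: log2(p) = -1.211504, -p*log2(p) = 0.523149
H = 0.124078 + 0.525661 + 0.485796 + 0.523149 = 1.658684

H = 1.6587 bits/symbol


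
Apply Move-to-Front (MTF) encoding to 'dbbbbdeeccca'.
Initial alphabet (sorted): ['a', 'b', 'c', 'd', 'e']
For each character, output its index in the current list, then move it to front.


MTF encoding:
'd': index 3 in ['a', 'b', 'c', 'd', 'e'] -> ['d', 'a', 'b', 'c', 'e']
'b': index 2 in ['d', 'a', 'b', 'c', 'e'] -> ['b', 'd', 'a', 'c', 'e']
'b': index 0 in ['b', 'd', 'a', 'c', 'e'] -> ['b', 'd', 'a', 'c', 'e']
'b': index 0 in ['b', 'd', 'a', 'c', 'e'] -> ['b', 'd', 'a', 'c', 'e']
'b': index 0 in ['b', 'd', 'a', 'c', 'e'] -> ['b', 'd', 'a', 'c', 'e']
'd': index 1 in ['b', 'd', 'a', 'c', 'e'] -> ['d', 'b', 'a', 'c', 'e']
'e': index 4 in ['d', 'b', 'a', 'c', 'e'] -> ['e', 'd', 'b', 'a', 'c']
'e': index 0 in ['e', 'd', 'b', 'a', 'c'] -> ['e', 'd', 'b', 'a', 'c']
'c': index 4 in ['e', 'd', 'b', 'a', 'c'] -> ['c', 'e', 'd', 'b', 'a']
'c': index 0 in ['c', 'e', 'd', 'b', 'a'] -> ['c', 'e', 'd', 'b', 'a']
'c': index 0 in ['c', 'e', 'd', 'b', 'a'] -> ['c', 'e', 'd', 'b', 'a']
'a': index 4 in ['c', 'e', 'd', 'b', 'a'] -> ['a', 'c', 'e', 'd', 'b']


Output: [3, 2, 0, 0, 0, 1, 4, 0, 4, 0, 0, 4]


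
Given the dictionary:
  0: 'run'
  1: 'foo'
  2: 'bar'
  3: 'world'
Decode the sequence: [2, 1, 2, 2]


Look up each index in the dictionary:
  2 -> 'bar'
  1 -> 'foo'
  2 -> 'bar'
  2 -> 'bar'

Decoded: "bar foo bar bar"


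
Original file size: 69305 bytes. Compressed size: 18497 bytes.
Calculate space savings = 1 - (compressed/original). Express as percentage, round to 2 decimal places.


ratio = compressed/original = 18497/69305 = 0.266893
savings = 1 - ratio = 1 - 0.266893 = 0.733107
as a percentage: 0.733107 * 100 = 73.31%

Space savings = 1 - 18497/69305 = 73.31%


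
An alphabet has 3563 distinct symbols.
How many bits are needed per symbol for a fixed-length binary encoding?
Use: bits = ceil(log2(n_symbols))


log2(3563) = 11.7989
Bracket: 2^11 = 2048 < 3563 <= 2^12 = 4096
So ceil(log2(3563)) = 12

bits = ceil(log2(3563)) = ceil(11.7989) = 12 bits


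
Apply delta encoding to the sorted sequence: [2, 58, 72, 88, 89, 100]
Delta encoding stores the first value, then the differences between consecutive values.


First value: 2
Deltas:
  58 - 2 = 56
  72 - 58 = 14
  88 - 72 = 16
  89 - 88 = 1
  100 - 89 = 11


Delta encoded: [2, 56, 14, 16, 1, 11]


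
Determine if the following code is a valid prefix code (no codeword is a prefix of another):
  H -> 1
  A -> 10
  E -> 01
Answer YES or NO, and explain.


Checking each pair (does one codeword prefix another?):
  H='1' vs A='10': prefix -- VIOLATION

NO -- this is NOT a valid prefix code. H (1) is a prefix of A (10).


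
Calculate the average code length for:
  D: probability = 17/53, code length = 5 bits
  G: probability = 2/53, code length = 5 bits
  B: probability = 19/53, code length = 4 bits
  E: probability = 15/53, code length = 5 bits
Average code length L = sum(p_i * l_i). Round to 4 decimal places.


Weighted contributions p_i * l_i:
  D: (17/53) * 5 = 85/53
  G: (2/53) * 5 = 10/53
  B: (19/53) * 4 = 76/53
  E: (15/53) * 5 = 75/53
Sum = (85 + 10 + 76 + 75)/53 = 246/53

L = 246/53 = 4.6415 bits/symbol


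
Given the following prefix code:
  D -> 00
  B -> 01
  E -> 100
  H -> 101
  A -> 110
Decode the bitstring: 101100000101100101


Decoding step by step:
Bits 101 -> H
Bits 100 -> E
Bits 00 -> D
Bits 01 -> B
Bits 01 -> B
Bits 100 -> E
Bits 101 -> H


Decoded message: HEDBBEH


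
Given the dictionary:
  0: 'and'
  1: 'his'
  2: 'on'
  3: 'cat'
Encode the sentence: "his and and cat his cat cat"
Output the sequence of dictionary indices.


Look up each word in the dictionary:
  'his' -> 1
  'and' -> 0
  'and' -> 0
  'cat' -> 3
  'his' -> 1
  'cat' -> 3
  'cat' -> 3

Encoded: [1, 0, 0, 3, 1, 3, 3]


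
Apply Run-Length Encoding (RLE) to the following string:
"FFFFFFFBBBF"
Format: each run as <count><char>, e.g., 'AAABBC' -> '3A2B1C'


Scanning runs left to right:
  i=0: run of 'F' x 7 -> '7F'
  i=7: run of 'B' x 3 -> '3B'
  i=10: run of 'F' x 1 -> '1F'

RLE = 7F3B1F


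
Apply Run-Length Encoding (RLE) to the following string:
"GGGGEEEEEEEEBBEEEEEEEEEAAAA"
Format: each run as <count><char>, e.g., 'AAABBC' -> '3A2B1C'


Scanning runs left to right:
  i=0: run of 'G' x 4 -> '4G'
  i=4: run of 'E' x 8 -> '8E'
  i=12: run of 'B' x 2 -> '2B'
  i=14: run of 'E' x 9 -> '9E'
  i=23: run of 'A' x 4 -> '4A'

RLE = 4G8E2B9E4A


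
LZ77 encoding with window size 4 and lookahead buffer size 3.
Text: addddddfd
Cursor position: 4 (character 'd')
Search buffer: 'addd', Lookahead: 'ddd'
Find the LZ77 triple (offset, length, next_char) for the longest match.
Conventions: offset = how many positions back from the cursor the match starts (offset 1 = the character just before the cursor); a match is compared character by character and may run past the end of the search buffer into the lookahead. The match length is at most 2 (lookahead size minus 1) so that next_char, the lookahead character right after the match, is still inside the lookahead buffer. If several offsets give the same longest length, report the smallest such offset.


Try each offset into the search buffer:
  offset=1 (pos 3, char 'd'): match length 2
  offset=2 (pos 2, char 'd'): match length 2
  offset=3 (pos 1, char 'd'): match length 2
  offset=4 (pos 0, char 'a'): match length 0
Longest match has length 2, found at offsets 1, 2, 3; take the smallest, offset 1.
next_char = character at position 4 + 2 = 6 -> 'd'

Best match: offset=1, length=2 (matching 'dd' starting at position 3)
LZ77 triple: (1, 2, 'd')


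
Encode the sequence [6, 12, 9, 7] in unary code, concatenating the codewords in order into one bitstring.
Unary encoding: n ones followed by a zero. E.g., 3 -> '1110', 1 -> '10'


Encode each number as n ones followed by a terminating 0:
  6 -> 1111110 (7 bits)
  12 -> 1111111111110 (13 bits)
  9 -> 1111111110 (10 bits)
  7 -> 11111110 (8 bits)
Total length = 7 + 13 + 10 + 8 = 38 bits.

Unary([6, 12, 9, 7]) = 11111101111111111110111111111011111110 (38 bits)


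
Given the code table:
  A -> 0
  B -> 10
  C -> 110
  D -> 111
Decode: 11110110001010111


Decoding:
111 -> D
10 -> B
110 -> C
0 -> A
0 -> A
10 -> B
10 -> B
111 -> D


Result: DBCAABBD


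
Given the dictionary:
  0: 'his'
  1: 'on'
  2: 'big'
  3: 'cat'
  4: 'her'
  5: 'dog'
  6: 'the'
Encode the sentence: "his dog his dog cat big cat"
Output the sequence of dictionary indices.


Look up each word in the dictionary:
  'his' -> 0
  'dog' -> 5
  'his' -> 0
  'dog' -> 5
  'cat' -> 3
  'big' -> 2
  'cat' -> 3

Encoded: [0, 5, 0, 5, 3, 2, 3]


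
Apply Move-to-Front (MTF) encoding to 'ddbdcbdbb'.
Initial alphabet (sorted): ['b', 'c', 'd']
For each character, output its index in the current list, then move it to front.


MTF encoding:
'd': index 2 in ['b', 'c', 'd'] -> ['d', 'b', 'c']
'd': index 0 in ['d', 'b', 'c'] -> ['d', 'b', 'c']
'b': index 1 in ['d', 'b', 'c'] -> ['b', 'd', 'c']
'd': index 1 in ['b', 'd', 'c'] -> ['d', 'b', 'c']
'c': index 2 in ['d', 'b', 'c'] -> ['c', 'd', 'b']
'b': index 2 in ['c', 'd', 'b'] -> ['b', 'c', 'd']
'd': index 2 in ['b', 'c', 'd'] -> ['d', 'b', 'c']
'b': index 1 in ['d', 'b', 'c'] -> ['b', 'd', 'c']
'b': index 0 in ['b', 'd', 'c'] -> ['b', 'd', 'c']


Output: [2, 0, 1, 1, 2, 2, 2, 1, 0]


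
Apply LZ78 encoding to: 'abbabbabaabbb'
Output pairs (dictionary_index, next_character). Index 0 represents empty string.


LZ78 encoding steps:
Dictionary: {0: ''}
Step 1: w='' (idx 0), next='a' -> output (0, 'a'), add 'a' as idx 1
Step 2: w='' (idx 0), next='b' -> output (0, 'b'), add 'b' as idx 2
Step 3: w='b' (idx 2), next='a' -> output (2, 'a'), add 'ba' as idx 3
Step 4: w='b' (idx 2), next='b' -> output (2, 'b'), add 'bb' as idx 4
Step 5: w='a' (idx 1), next='b' -> output (1, 'b'), add 'ab' as idx 5
Step 6: w='a' (idx 1), next='a' -> output (1, 'a'), add 'aa' as idx 6
Step 7: w='bb' (idx 4), next='b' -> output (4, 'b'), add 'bbb' as idx 7


Encoded: [(0, 'a'), (0, 'b'), (2, 'a'), (2, 'b'), (1, 'b'), (1, 'a'), (4, 'b')]


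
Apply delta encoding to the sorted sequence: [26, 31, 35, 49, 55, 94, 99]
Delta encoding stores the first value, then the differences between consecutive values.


First value: 26
Deltas:
  31 - 26 = 5
  35 - 31 = 4
  49 - 35 = 14
  55 - 49 = 6
  94 - 55 = 39
  99 - 94 = 5


Delta encoded: [26, 5, 4, 14, 6, 39, 5]


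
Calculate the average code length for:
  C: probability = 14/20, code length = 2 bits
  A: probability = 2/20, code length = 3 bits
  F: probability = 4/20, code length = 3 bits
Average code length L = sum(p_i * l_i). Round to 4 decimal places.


Weighted contributions p_i * l_i:
  C: (14/20) * 2 = 28/20
  A: (2/20) * 3 = 6/20
  F: (4/20) * 3 = 12/20
Sum = (28 + 6 + 12)/20 = 46/20

L = 46/20 = 2.3000 bits/symbol


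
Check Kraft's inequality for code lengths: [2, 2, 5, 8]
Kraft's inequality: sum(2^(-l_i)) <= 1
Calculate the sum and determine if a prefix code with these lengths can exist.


Sum = 2^(-2) + 2^(-2) + 2^(-5) + 2^(-8)
    = 0.25 + 0.25 + 0.03125 + 0.00390625
    = 137/256 = 0.53515625
Since 0.53515625 <= 1, Kraft's inequality IS satisfied.
A prefix code with these lengths CAN exist.

Kraft sum = 0.53515625. Satisfied.


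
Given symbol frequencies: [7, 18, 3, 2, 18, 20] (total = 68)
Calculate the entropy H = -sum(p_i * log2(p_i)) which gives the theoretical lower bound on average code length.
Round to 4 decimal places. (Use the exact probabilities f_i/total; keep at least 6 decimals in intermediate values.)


Per-symbol terms -p_i * log2(p_i) with p_i = f_i/68:
  p = 7/68 = 0.102941: log2(p) = -3.280108, -p*log2(p) = 0.337658
  p = 18/68 = 0.264706: log2(p) = -1.917538, -p*log2(p) = 0.507584
  p = 3/68 = 0.044118: log2(p) = -4.502500, -p*log2(p) = 0.198640
  p = 2/68 = 0.029412: log2(p) = -5.087463, -p*log2(p) = 0.149631
  p = 18/68 = 0.264706: log2(p) = -1.917538, -p*log2(p) = 0.507584
  p = 20/68 = 0.294118: log2(p) = -1.765535, -p*log2(p) = 0.519275
H = 0.337658 + 0.507584 + 0.198640 + 0.149631 + 0.507584 + 0.519275 = 2.220372

H = 2.2204 bits/symbol


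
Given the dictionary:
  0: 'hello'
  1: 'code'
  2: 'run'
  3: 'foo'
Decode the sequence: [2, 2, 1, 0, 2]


Look up each index in the dictionary:
  2 -> 'run'
  2 -> 'run'
  1 -> 'code'
  0 -> 'hello'
  2 -> 'run'

Decoded: "run run code hello run"


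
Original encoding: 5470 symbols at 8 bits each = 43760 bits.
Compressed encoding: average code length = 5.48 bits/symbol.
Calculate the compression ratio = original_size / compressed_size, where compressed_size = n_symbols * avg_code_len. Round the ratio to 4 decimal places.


original_size = n_symbols * orig_bits = 5470 * 8 = 43760 bits
compressed_size = n_symbols * avg_code_len = 5470 * 5.48 = 29975.6 bits
ratio = original_size / compressed_size = 43760 / 29975.6 = 1.4599

Compression ratio = 1.4599


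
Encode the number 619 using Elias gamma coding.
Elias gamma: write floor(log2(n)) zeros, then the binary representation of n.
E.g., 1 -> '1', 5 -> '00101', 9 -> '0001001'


num_bits = floor(log2(619)) + 1 = 10
leading_zeros = num_bits - 1 = 9
binary(619) = 1001101011

Elias gamma(619) = '000000000' + '1001101011' = 0000000001001101011 (19 bits)


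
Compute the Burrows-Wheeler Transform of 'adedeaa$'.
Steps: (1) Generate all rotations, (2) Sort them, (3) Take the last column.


Rotations (sorted):
  0: $adedeaa -> last char: a
  1: a$adedea -> last char: a
  2: aa$adede -> last char: e
  3: adedeaa$ -> last char: $
  4: deaa$ade -> last char: e
  5: dedeaa$a -> last char: a
  6: eaa$aded -> last char: d
  7: edeaa$ad -> last char: d


BWT = aae$eadd


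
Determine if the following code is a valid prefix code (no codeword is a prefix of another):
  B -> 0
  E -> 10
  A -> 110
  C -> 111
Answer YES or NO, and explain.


Checking each pair (does one codeword prefix another?):
  B='0' vs E='10': no prefix
  B='0' vs A='110': no prefix
  B='0' vs C='111': no prefix
  E='10' vs B='0': no prefix
  E='10' vs A='110': no prefix
  E='10' vs C='111': no prefix
  A='110' vs B='0': no prefix
  A='110' vs E='10': no prefix
  A='110' vs C='111': no prefix
  C='111' vs B='0': no prefix
  C='111' vs E='10': no prefix
  C='111' vs A='110': no prefix
No violation found over all pairs.

YES -- this is a valid prefix code. No codeword is a prefix of any other codeword.


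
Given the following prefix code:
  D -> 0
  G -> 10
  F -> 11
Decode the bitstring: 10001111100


Decoding step by step:
Bits 10 -> G
Bits 0 -> D
Bits 0 -> D
Bits 11 -> F
Bits 11 -> F
Bits 10 -> G
Bits 0 -> D


Decoded message: GDDFFGD


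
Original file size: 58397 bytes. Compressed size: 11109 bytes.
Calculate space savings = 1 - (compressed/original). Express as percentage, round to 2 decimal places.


ratio = compressed/original = 11109/58397 = 0.190232
savings = 1 - ratio = 1 - 0.190232 = 0.809768
as a percentage: 0.809768 * 100 = 80.98%

Space savings = 1 - 11109/58397 = 80.98%


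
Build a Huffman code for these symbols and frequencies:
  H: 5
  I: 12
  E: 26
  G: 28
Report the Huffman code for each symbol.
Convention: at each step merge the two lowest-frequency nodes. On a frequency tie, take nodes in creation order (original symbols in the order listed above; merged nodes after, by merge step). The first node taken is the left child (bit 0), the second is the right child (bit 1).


Huffman tree construction:
Step 1: Merge H(5) + I(12) = 17
Step 2: Merge (H+I)(17) + E(26) = 43
Step 3: Merge G(28) + ((H+I)+E)(43) = 71
Read each symbol's code off the tree from the root (left child = 0, right child = 1).

Codes:
  H: 100 (length 3)
  I: 101 (length 3)
  E: 11 (length 2)
  G: 0 (length 1)
Average code length: 131/71 = 1.8451 bits/symbol


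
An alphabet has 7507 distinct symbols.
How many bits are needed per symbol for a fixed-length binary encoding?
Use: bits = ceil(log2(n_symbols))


log2(7507) = 12.874
Bracket: 2^12 = 4096 < 7507 <= 2^13 = 8192
So ceil(log2(7507)) = 13

bits = ceil(log2(7507)) = ceil(12.874) = 13 bits


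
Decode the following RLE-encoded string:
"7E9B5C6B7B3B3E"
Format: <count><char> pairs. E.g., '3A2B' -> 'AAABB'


Expanding each <count><char> pair:
  7E -> 'EEEEEEE'
  9B -> 'BBBBBBBBB'
  5C -> 'CCCCC'
  6B -> 'BBBBBB'
  7B -> 'BBBBBBB'
  3B -> 'BBB'
  3E -> 'EEE'

Decoded = EEEEEEEBBBBBBBBBCCCCCBBBBBBBBBBBBBBBBEEE


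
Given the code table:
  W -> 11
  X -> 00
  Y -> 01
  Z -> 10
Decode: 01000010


Decoding:
01 -> Y
00 -> X
00 -> X
10 -> Z


Result: YXXZ


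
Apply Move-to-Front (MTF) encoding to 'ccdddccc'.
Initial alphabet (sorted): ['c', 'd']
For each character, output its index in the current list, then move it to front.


MTF encoding:
'c': index 0 in ['c', 'd'] -> ['c', 'd']
'c': index 0 in ['c', 'd'] -> ['c', 'd']
'd': index 1 in ['c', 'd'] -> ['d', 'c']
'd': index 0 in ['d', 'c'] -> ['d', 'c']
'd': index 0 in ['d', 'c'] -> ['d', 'c']
'c': index 1 in ['d', 'c'] -> ['c', 'd']
'c': index 0 in ['c', 'd'] -> ['c', 'd']
'c': index 0 in ['c', 'd'] -> ['c', 'd']


Output: [0, 0, 1, 0, 0, 1, 0, 0]


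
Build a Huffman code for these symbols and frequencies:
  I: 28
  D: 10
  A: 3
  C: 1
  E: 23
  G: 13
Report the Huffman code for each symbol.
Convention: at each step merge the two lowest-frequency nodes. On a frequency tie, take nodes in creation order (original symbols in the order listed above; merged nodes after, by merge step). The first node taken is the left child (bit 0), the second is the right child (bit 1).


Huffman tree construction:
Step 1: Merge C(1) + A(3) = 4
Step 2: Merge (C+A)(4) + D(10) = 14
Step 3: Merge G(13) + ((C+A)+D)(14) = 27
Step 4: Merge E(23) + (G+((C+A)+D))(27) = 50
Step 5: Merge I(28) + (E+(G+((C+A)+D)))(50) = 78
Read each symbol's code off the tree from the root (left child = 0, right child = 1).

Codes:
  I: 0 (length 1)
  D: 1111 (length 4)
  A: 11101 (length 5)
  C: 11100 (length 5)
  E: 10 (length 2)
  G: 110 (length 3)
Average code length: 173/78 = 2.2179 bits/symbol


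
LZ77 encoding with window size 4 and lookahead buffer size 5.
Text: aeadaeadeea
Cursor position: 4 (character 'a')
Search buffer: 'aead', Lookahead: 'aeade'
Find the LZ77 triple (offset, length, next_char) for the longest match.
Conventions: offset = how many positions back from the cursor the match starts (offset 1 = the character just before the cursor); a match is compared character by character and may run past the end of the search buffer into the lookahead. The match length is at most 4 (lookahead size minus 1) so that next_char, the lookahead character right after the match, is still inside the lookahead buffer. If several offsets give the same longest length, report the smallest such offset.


Try each offset into the search buffer:
  offset=1 (pos 3, char 'd'): match length 0
  offset=2 (pos 2, char 'a'): match length 1
  offset=3 (pos 1, char 'e'): match length 0
  offset=4 (pos 0, char 'a'): match length 4
Longest match has length 4 at offset 4.
next_char = character at position 4 + 4 = 8 -> 'e'

Best match: offset=4, length=4 (matching 'aead' starting at position 0)
LZ77 triple: (4, 4, 'e')


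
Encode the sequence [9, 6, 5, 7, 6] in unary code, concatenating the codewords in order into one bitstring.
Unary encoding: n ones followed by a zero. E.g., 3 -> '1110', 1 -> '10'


Encode each number as n ones followed by a terminating 0:
  9 -> 1111111110 (10 bits)
  6 -> 1111110 (7 bits)
  5 -> 111110 (6 bits)
  7 -> 11111110 (8 bits)
  6 -> 1111110 (7 bits)
Total length = 10 + 7 + 6 + 8 + 7 = 38 bits.

Unary([9, 6, 5, 7, 6]) = 11111111101111110111110111111101111110 (38 bits)


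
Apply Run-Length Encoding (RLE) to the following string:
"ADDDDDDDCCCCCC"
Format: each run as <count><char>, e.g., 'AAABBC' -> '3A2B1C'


Scanning runs left to right:
  i=0: run of 'A' x 1 -> '1A'
  i=1: run of 'D' x 7 -> '7D'
  i=8: run of 'C' x 6 -> '6C'

RLE = 1A7D6C


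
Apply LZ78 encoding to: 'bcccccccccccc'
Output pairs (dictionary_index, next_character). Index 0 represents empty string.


LZ78 encoding steps:
Dictionary: {0: ''}
Step 1: w='' (idx 0), next='b' -> output (0, 'b'), add 'b' as idx 1
Step 2: w='' (idx 0), next='c' -> output (0, 'c'), add 'c' as idx 2
Step 3: w='c' (idx 2), next='c' -> output (2, 'c'), add 'cc' as idx 3
Step 4: w='cc' (idx 3), next='c' -> output (3, 'c'), add 'ccc' as idx 4
Step 5: w='ccc' (idx 4), next='c' -> output (4, 'c'), add 'cccc' as idx 5
Step 6: w='cc' (idx 3), end of input -> output (3, '')


Encoded: [(0, 'b'), (0, 'c'), (2, 'c'), (3, 'c'), (4, 'c'), (3, '')]


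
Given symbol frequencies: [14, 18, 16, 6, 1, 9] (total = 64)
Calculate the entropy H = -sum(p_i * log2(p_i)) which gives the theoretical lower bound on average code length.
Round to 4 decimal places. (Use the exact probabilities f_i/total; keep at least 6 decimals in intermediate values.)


Per-symbol terms -p_i * log2(p_i) with p_i = f_i/64:
  p = 14/64 = 0.218750: log2(p) = -2.192645, -p*log2(p) = 0.479641
  p = 18/64 = 0.281250: log2(p) = -1.830075, -p*log2(p) = 0.514709
  p = 16/64 = 0.250000: log2(p) = -2.000000, -p*log2(p) = 0.500000
  p = 6/64 = 0.093750: log2(p) = -3.415037, -p*log2(p) = 0.320160
  p = 1/64 = 0.015625: log2(p) = -6.000000, -p*log2(p) = 0.093750
  p = 9/64 = 0.140625: log2(p) = -2.830075, -p*log2(p) = 0.397979
H = 0.479641 + 0.514709 + 0.500000 + 0.320160 + 0.093750 + 0.397979 = 2.306239

H = 2.3062 bits/symbol


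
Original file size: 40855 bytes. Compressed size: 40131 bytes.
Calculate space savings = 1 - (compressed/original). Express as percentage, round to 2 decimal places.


ratio = compressed/original = 40131/40855 = 0.982279
savings = 1 - ratio = 1 - 0.982279 = 0.017721
as a percentage: 0.017721 * 100 = 1.77%

Space savings = 1 - 40131/40855 = 1.77%


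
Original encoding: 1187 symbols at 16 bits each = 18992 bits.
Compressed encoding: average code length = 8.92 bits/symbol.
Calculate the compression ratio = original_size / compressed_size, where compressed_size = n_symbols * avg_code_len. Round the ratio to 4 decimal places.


original_size = n_symbols * orig_bits = 1187 * 16 = 18992 bits
compressed_size = n_symbols * avg_code_len = 1187 * 8.92 = 10588.04 bits
ratio = original_size / compressed_size = 18992 / 10588.04 = 1.7937

Compression ratio = 1.7937


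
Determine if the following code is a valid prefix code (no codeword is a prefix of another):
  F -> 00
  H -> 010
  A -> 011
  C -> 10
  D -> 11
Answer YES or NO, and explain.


Checking each pair (does one codeword prefix another?):
  F='00' vs H='010': no prefix
  F='00' vs A='011': no prefix
  F='00' vs C='10': no prefix
  F='00' vs D='11': no prefix
  H='010' vs F='00': no prefix
  H='010' vs A='011': no prefix
  H='010' vs C='10': no prefix
  H='010' vs D='11': no prefix
  A='011' vs F='00': no prefix
  A='011' vs H='010': no prefix
  A='011' vs C='10': no prefix
  A='011' vs D='11': no prefix
  C='10' vs F='00': no prefix
  C='10' vs H='010': no prefix
  C='10' vs A='011': no prefix
  C='10' vs D='11': no prefix
  D='11' vs F='00': no prefix
  D='11' vs H='010': no prefix
  D='11' vs A='011': no prefix
  D='11' vs C='10': no prefix
No violation found over all pairs.

YES -- this is a valid prefix code. No codeword is a prefix of any other codeword.


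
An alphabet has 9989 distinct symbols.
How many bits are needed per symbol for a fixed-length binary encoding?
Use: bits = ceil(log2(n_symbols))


log2(9989) = 13.2861
Bracket: 2^13 = 8192 < 9989 <= 2^14 = 16384
So ceil(log2(9989)) = 14

bits = ceil(log2(9989)) = ceil(13.2861) = 14 bits


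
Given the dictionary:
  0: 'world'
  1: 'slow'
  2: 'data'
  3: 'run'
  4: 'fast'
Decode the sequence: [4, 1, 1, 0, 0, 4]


Look up each index in the dictionary:
  4 -> 'fast'
  1 -> 'slow'
  1 -> 'slow'
  0 -> 'world'
  0 -> 'world'
  4 -> 'fast'

Decoded: "fast slow slow world world fast"


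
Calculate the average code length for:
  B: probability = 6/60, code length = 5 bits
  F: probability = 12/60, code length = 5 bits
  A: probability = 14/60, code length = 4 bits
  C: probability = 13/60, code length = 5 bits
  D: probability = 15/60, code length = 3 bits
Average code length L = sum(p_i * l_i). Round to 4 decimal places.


Weighted contributions p_i * l_i:
  B: (6/60) * 5 = 30/60
  F: (12/60) * 5 = 60/60
  A: (14/60) * 4 = 56/60
  C: (13/60) * 5 = 65/60
  D: (15/60) * 3 = 45/60
Sum = (30 + 60 + 56 + 65 + 45)/60 = 256/60

L = 256/60 = 4.2667 bits/symbol


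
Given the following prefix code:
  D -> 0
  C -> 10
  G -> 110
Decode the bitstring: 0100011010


Decoding step by step:
Bits 0 -> D
Bits 10 -> C
Bits 0 -> D
Bits 0 -> D
Bits 110 -> G
Bits 10 -> C


Decoded message: DCDDGC


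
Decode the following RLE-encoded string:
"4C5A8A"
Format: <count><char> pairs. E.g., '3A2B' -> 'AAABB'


Expanding each <count><char> pair:
  4C -> 'CCCC'
  5A -> 'AAAAA'
  8A -> 'AAAAAAAA'

Decoded = CCCCAAAAAAAAAAAAA


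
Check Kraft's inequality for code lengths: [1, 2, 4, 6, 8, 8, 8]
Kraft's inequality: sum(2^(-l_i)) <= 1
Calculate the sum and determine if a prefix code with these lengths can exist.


Sum = 2^(-1) + 2^(-2) + 2^(-4) + 2^(-6) + 2^(-8) + 2^(-8) + 2^(-8)
    = 0.5 + 0.25 + 0.0625 + 0.015625 + 0.00390625 + 0.00390625 + 0.00390625
    = 215/256 = 0.83984375
Since 0.83984375 <= 1, Kraft's inequality IS satisfied.
A prefix code with these lengths CAN exist.

Kraft sum = 0.83984375. Satisfied.


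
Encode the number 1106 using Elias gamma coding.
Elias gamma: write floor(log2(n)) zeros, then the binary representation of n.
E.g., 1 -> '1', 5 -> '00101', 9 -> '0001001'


num_bits = floor(log2(1106)) + 1 = 11
leading_zeros = num_bits - 1 = 10
binary(1106) = 10001010010

Elias gamma(1106) = '0000000000' + '10001010010' = 000000000010001010010 (21 bits)


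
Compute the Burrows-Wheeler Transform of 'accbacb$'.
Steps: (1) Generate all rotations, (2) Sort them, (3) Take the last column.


Rotations (sorted):
  0: $accbacb -> last char: b
  1: acb$accb -> last char: b
  2: accbacb$ -> last char: $
  3: b$accbac -> last char: c
  4: bacb$acc -> last char: c
  5: cb$accba -> last char: a
  6: cbacb$ac -> last char: c
  7: ccbacb$a -> last char: a


BWT = bb$ccaca


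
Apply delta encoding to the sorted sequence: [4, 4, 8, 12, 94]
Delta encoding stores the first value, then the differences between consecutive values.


First value: 4
Deltas:
  4 - 4 = 0
  8 - 4 = 4
  12 - 8 = 4
  94 - 12 = 82


Delta encoded: [4, 0, 4, 4, 82]


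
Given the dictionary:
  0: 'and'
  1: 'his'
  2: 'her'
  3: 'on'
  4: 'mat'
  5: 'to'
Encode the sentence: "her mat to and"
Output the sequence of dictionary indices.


Look up each word in the dictionary:
  'her' -> 2
  'mat' -> 4
  'to' -> 5
  'and' -> 0

Encoded: [2, 4, 5, 0]


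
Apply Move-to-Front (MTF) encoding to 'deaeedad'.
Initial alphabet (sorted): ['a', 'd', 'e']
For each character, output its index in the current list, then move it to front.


MTF encoding:
'd': index 1 in ['a', 'd', 'e'] -> ['d', 'a', 'e']
'e': index 2 in ['d', 'a', 'e'] -> ['e', 'd', 'a']
'a': index 2 in ['e', 'd', 'a'] -> ['a', 'e', 'd']
'e': index 1 in ['a', 'e', 'd'] -> ['e', 'a', 'd']
'e': index 0 in ['e', 'a', 'd'] -> ['e', 'a', 'd']
'd': index 2 in ['e', 'a', 'd'] -> ['d', 'e', 'a']
'a': index 2 in ['d', 'e', 'a'] -> ['a', 'd', 'e']
'd': index 1 in ['a', 'd', 'e'] -> ['d', 'a', 'e']


Output: [1, 2, 2, 1, 0, 2, 2, 1]


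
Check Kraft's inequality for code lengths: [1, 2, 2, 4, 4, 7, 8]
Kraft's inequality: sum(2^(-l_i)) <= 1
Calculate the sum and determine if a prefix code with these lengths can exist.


Sum = 2^(-1) + 2^(-2) + 2^(-2) + 2^(-4) + 2^(-4) + 2^(-7) + 2^(-8)
    = 0.5 + 0.25 + 0.25 + 0.0625 + 0.0625 + 0.0078125 + 0.00390625
    = 291/256 = 1.13671875
Since 1.13671875 > 1, Kraft's inequality is NOT satisfied.
A prefix code with these lengths CANNOT exist.

Kraft sum = 1.13671875. Not satisfied.


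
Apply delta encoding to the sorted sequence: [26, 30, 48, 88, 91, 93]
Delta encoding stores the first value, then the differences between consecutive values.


First value: 26
Deltas:
  30 - 26 = 4
  48 - 30 = 18
  88 - 48 = 40
  91 - 88 = 3
  93 - 91 = 2


Delta encoded: [26, 4, 18, 40, 3, 2]


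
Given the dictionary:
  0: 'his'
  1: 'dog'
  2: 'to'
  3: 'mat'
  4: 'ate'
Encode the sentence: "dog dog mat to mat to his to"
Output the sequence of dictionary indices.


Look up each word in the dictionary:
  'dog' -> 1
  'dog' -> 1
  'mat' -> 3
  'to' -> 2
  'mat' -> 3
  'to' -> 2
  'his' -> 0
  'to' -> 2

Encoded: [1, 1, 3, 2, 3, 2, 0, 2]


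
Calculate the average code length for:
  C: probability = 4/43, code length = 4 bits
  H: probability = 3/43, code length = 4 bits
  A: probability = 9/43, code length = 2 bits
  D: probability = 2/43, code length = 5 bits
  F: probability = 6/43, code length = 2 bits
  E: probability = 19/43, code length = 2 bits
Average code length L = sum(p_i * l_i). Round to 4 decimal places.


Weighted contributions p_i * l_i:
  C: (4/43) * 4 = 16/43
  H: (3/43) * 4 = 12/43
  A: (9/43) * 2 = 18/43
  D: (2/43) * 5 = 10/43
  F: (6/43) * 2 = 12/43
  E: (19/43) * 2 = 38/43
Sum = (16 + 12 + 18 + 10 + 12 + 38)/43 = 106/43

L = 106/43 = 2.4651 bits/symbol


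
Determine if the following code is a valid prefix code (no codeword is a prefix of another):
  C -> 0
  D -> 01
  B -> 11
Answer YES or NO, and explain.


Checking each pair (does one codeword prefix another?):
  C='0' vs D='01': prefix -- VIOLATION

NO -- this is NOT a valid prefix code. C (0) is a prefix of D (01).


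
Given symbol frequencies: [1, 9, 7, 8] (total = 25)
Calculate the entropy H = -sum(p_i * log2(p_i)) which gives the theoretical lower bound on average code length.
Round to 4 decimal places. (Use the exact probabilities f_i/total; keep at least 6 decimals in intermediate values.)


Per-symbol terms -p_i * log2(p_i) with p_i = f_i/25:
  p = 1/25 = 0.040000: log2(p) = -4.643856, -p*log2(p) = 0.185754
  p = 9/25 = 0.360000: log2(p) = -1.473931, -p*log2(p) = 0.530615
  p = 7/25 = 0.280000: log2(p) = -1.836501, -p*log2(p) = 0.514220
  p = 8/25 = 0.320000: log2(p) = -1.643856, -p*log2(p) = 0.526034
H = 0.185754 + 0.530615 + 0.514220 + 0.526034 = 1.756623

H = 1.7566 bits/symbol


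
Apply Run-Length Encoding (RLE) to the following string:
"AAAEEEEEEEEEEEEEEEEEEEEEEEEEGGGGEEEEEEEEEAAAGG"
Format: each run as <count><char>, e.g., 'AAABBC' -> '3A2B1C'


Scanning runs left to right:
  i=0: run of 'A' x 3 -> '3A'
  i=3: run of 'E' x 25 -> '25E'
  i=28: run of 'G' x 4 -> '4G'
  i=32: run of 'E' x 9 -> '9E'
  i=41: run of 'A' x 3 -> '3A'
  i=44: run of 'G' x 2 -> '2G'

RLE = 3A25E4G9E3A2G


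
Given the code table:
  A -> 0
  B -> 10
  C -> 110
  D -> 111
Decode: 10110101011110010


Decoding:
10 -> B
110 -> C
10 -> B
10 -> B
111 -> D
10 -> B
0 -> A
10 -> B


Result: BCBBDBAB


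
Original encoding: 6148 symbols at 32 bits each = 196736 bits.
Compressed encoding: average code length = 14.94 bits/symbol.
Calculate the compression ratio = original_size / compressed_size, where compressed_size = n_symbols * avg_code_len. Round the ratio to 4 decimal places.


original_size = n_symbols * orig_bits = 6148 * 32 = 196736 bits
compressed_size = n_symbols * avg_code_len = 6148 * 14.94 = 91851.12 bits
ratio = original_size / compressed_size = 196736 / 91851.12 = 2.1419

Compression ratio = 2.1419


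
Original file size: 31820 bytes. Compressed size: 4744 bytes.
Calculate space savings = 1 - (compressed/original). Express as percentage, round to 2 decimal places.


ratio = compressed/original = 4744/31820 = 0.149089
savings = 1 - ratio = 1 - 0.149089 = 0.850911
as a percentage: 0.850911 * 100 = 85.09%

Space savings = 1 - 4744/31820 = 85.09%


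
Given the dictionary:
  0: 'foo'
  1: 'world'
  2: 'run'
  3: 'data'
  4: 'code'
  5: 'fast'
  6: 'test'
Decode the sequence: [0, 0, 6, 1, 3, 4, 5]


Look up each index in the dictionary:
  0 -> 'foo'
  0 -> 'foo'
  6 -> 'test'
  1 -> 'world'
  3 -> 'data'
  4 -> 'code'
  5 -> 'fast'

Decoded: "foo foo test world data code fast"


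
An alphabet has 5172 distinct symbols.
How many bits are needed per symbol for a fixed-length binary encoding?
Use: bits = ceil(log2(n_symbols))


log2(5172) = 12.3365
Bracket: 2^12 = 4096 < 5172 <= 2^13 = 8192
So ceil(log2(5172)) = 13

bits = ceil(log2(5172)) = ceil(12.3365) = 13 bits


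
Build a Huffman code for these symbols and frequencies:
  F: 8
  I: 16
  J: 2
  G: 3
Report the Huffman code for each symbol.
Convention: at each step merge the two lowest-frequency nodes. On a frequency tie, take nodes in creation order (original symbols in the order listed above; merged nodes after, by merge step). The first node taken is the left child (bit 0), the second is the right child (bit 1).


Huffman tree construction:
Step 1: Merge J(2) + G(3) = 5
Step 2: Merge (J+G)(5) + F(8) = 13
Step 3: Merge ((J+G)+F)(13) + I(16) = 29
Read each symbol's code off the tree from the root (left child = 0, right child = 1).

Codes:
  F: 01 (length 2)
  I: 1 (length 1)
  J: 000 (length 3)
  G: 001 (length 3)
Average code length: 47/29 = 1.6207 bits/symbol


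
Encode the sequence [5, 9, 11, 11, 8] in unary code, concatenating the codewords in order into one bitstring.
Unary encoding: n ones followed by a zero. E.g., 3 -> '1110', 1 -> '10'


Encode each number as n ones followed by a terminating 0:
  5 -> 111110 (6 bits)
  9 -> 1111111110 (10 bits)
  11 -> 111111111110 (12 bits)
  11 -> 111111111110 (12 bits)
  8 -> 111111110 (9 bits)
Total length = 6 + 10 + 12 + 12 + 9 = 49 bits.

Unary([5, 9, 11, 11, 8]) = 1111101111111110111111111110111111111110111111110 (49 bits)


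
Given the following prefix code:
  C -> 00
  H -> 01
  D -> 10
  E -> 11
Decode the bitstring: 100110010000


Decoding step by step:
Bits 10 -> D
Bits 01 -> H
Bits 10 -> D
Bits 01 -> H
Bits 00 -> C
Bits 00 -> C


Decoded message: DHDHCC


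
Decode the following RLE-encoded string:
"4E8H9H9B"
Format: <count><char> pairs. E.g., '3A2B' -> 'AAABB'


Expanding each <count><char> pair:
  4E -> 'EEEE'
  8H -> 'HHHHHHHH'
  9H -> 'HHHHHHHHH'
  9B -> 'BBBBBBBBB'

Decoded = EEEEHHHHHHHHHHHHHHHHHBBBBBBBBB


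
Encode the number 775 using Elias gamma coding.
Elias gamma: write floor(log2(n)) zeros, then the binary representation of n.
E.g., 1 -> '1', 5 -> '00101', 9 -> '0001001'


num_bits = floor(log2(775)) + 1 = 10
leading_zeros = num_bits - 1 = 9
binary(775) = 1100000111

Elias gamma(775) = '000000000' + '1100000111' = 0000000001100000111 (19 bits)
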